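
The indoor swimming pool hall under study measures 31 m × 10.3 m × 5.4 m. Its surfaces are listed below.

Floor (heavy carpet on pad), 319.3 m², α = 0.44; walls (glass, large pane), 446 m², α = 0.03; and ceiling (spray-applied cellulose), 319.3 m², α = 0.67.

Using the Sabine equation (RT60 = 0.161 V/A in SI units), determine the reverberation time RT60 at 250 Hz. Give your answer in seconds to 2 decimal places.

Summing Sᵢαᵢ: 140.492 + 13.380 + 213.931 → A = 367.803 sabins.
V = 31·10.3·5.4 = 1724.22 m³.
T = 0.161 V/A = 0.161·1724.22/367.803 = 0.75 s.

0.75 sec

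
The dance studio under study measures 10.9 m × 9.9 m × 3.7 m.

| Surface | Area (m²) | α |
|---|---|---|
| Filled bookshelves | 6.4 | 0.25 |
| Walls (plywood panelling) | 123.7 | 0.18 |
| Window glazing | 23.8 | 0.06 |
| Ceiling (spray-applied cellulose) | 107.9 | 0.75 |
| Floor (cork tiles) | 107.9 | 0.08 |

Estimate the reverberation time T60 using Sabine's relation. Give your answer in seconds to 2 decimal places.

A = Σ Sᵢαᵢ = 6.4*0.25 + 123.7*0.18 + 23.8*0.06 + 107.9*0.75 + 107.9*0.08 = 114.851 sabins.
Volume V = 10.9 × 9.9 × 3.7 = 399.267 m³.
T = 0.161 V/A = 0.161·399.267/114.851 = 0.56 s.

0.56 sec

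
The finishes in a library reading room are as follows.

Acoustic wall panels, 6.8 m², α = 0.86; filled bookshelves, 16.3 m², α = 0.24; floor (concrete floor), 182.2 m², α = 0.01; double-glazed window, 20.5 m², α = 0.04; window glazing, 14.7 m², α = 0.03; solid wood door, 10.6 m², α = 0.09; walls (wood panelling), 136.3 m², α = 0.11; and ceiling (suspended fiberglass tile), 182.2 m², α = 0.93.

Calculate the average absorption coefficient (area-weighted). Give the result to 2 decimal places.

Total surface area S = 569.6 m².
Σ(Sᵢαᵢ) = 6.8×0.86 + 16.3×0.24 + 182.2×0.01 + 20.5×0.04 + 14.7×0.03 + 10.6×0.09 + 136.3×0.11 + 182.2×0.93 = 198.236.
ᾱ = A/S = 0.35.

0.35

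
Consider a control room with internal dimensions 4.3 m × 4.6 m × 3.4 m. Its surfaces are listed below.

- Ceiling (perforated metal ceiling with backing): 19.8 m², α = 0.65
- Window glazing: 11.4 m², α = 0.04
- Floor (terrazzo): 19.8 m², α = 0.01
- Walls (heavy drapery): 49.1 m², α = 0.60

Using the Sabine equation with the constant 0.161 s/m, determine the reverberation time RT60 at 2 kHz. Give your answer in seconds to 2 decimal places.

Total absorption A = 19.8*0.65 + 11.4*0.04 + 19.8*0.01 + 49.1*0.60
  = 12.870 + 0.456 + 0.198 + 29.460 = 42.984 m² sabins.
Room volume: 67.252 m³.
T = 0.161 V/A = 0.161·67.252/42.984 = 0.25 s.

0.25 seconds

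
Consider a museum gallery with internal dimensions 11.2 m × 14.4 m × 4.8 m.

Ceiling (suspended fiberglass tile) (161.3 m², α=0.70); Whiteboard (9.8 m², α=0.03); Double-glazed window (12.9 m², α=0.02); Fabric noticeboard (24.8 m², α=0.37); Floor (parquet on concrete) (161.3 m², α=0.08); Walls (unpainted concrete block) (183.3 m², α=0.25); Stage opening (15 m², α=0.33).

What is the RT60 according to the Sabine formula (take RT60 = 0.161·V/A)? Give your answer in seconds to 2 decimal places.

0.67 s

Summing Sᵢαᵢ: 112.910 + 0.294 + 0.258 + 9.176 + 12.904 + 45.825 + 4.950 → A = 186.317 sabins.
Volume V = 11.2 × 14.4 × 4.8 = 774.144 m³.
RT60 = 0.161 · V / A = 0.161 × 774.144 / 186.317 = 0.67 s.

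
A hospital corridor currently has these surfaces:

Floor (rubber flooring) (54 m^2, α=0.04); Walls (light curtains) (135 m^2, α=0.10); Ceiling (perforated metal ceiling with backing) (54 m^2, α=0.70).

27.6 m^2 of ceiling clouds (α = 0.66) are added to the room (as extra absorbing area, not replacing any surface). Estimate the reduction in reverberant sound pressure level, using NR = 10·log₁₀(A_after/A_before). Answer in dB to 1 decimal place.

1.3 dB

A_before = Σ Sᵢαᵢ = 54·0.04 + 135·0.10 + 54·0.70 = 53.460 sabins.
Added absorption = 27.6 × 0.66 = 18.216 sabins.
A_after = 53.460 + 18.216 = 71.676 sabins.
NR = 10·log₁₀(71.676/53.460) = 1.3 dB.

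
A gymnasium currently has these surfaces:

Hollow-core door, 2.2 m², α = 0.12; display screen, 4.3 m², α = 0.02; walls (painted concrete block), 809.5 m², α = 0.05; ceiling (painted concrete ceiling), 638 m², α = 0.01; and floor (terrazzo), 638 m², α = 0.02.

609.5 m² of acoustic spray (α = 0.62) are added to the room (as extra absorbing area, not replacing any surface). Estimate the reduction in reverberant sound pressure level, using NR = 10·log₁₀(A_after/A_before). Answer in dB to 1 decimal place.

8.6 dB

Equivalent absorption area: A_before = 2.2·0.12 + 4.3·0.02 + 809.5·0.05 + 638·0.01 + 638·0.02 = 59.965 m².
Added absorption = 609.5 × 0.62 = 377.890 sabins.
A_after = 59.965 + 377.890 = 437.855 sabins.
NR = 10·log₁₀(437.855/59.965) = 8.6 dB.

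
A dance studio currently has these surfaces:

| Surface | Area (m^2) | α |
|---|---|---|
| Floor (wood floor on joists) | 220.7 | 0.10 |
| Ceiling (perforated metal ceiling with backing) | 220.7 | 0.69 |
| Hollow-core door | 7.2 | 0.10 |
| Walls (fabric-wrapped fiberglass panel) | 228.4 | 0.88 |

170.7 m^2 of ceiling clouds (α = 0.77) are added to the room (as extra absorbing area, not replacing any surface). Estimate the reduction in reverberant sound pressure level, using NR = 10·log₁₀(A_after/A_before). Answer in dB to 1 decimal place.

1.3 dB

Summing Sᵢαᵢ: 22.070 + 152.283 + 0.720 + 200.992 → A_before = 376.065 sabins.
Added absorption = 170.7 × 0.77 = 131.439 sabins.
New total A_after = 507.504 sabins.
Reduction = 10 log₁₀(A_after/A_before) = 10 log₁₀(1.3495) = 1.3 dB.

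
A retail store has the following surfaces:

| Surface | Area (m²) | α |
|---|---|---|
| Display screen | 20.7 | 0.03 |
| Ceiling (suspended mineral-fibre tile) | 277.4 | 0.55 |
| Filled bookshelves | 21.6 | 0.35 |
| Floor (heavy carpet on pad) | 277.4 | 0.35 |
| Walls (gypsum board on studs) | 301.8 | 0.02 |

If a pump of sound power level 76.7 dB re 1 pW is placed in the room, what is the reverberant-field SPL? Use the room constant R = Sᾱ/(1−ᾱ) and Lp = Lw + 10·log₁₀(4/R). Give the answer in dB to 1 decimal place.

Σ(Sᵢαᵢ) = 20.7×0.03 + 277.4×0.55 + 21.6×0.35 + 277.4×0.35 + 301.8×0.02 = 263.877; total area S = 898.9 m².
ᾱ = 263.877/898.9 = 0.2936; R = Sᾱ/(1−ᾱ) = 263.877/(1−0.2936) = 373.552 m².
Lp = Lw + 10 log₁₀(4/R) = 76.7 -19.70 = 57.0 dB.

57.0 dB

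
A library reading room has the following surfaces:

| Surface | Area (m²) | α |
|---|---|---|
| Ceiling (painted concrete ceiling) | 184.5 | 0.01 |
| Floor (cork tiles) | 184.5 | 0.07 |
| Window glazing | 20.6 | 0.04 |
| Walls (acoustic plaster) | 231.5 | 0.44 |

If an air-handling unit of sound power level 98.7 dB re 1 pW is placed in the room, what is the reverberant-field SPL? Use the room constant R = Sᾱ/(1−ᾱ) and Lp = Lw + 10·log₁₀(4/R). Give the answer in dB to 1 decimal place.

Σ(Sᵢαᵢ) = 184.5×0.01 + 184.5×0.07 + 20.6×0.04 + 231.5×0.44 = 117.444; total area S = 621.1 m².
ᾱ = 117.444/621.1 = 0.1891; R = Sᾱ/(1−ᾱ) = 117.444/(1−0.1891) = 144.832 m².
Lp = 98.7 + 10·log₁₀(4/144.832) = 98.7 + (-15.59) = 83.1 dB.

83.1 dB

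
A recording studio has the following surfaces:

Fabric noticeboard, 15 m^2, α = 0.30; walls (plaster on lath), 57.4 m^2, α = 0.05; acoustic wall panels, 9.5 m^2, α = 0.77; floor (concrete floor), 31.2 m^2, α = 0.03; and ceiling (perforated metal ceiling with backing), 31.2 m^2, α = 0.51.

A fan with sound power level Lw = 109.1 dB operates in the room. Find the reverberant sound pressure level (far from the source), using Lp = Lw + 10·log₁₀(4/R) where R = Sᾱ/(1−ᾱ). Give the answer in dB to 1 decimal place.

Σ(Sᵢαᵢ) = 15×0.30 + 57.4×0.05 + 9.5×0.77 + 31.2×0.03 + 31.2×0.51 = 31.533; total area S = 144.3 m^2.
ᾱ = 0.2185, so room constant R = A/(1−ᾱ) = 40.349 m^2.
Lp = 109.1 + 10·log₁₀(4/40.349) = 109.1 + (-10.04) = 99.1 dB.

99.1 dB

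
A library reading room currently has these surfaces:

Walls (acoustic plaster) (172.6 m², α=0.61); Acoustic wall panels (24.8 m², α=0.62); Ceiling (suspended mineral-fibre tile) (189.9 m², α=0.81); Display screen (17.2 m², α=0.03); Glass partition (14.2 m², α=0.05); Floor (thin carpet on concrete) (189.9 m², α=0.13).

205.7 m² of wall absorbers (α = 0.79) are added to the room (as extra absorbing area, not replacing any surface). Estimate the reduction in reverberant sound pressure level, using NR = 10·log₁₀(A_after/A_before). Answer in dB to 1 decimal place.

Equivalent absorption area: A_before = 172.6×0.61 + 24.8×0.62 + 189.9×0.81 + 17.2×0.03 + 14.2×0.05 + 189.9×0.13 = 300.394 m².
Treatment contributes 205.7·0.79 = 162.503 sabins.
A_after = 300.394 + 162.503 = 462.897 sabins.
NR = 10·log₁₀(462.897/300.394) = 1.9 dB.

1.9 dB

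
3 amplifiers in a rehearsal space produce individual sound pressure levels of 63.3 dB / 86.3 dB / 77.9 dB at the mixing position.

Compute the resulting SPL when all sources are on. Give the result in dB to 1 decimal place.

Sum in the linear (power) domain: Σ 10^(Lᵢ/10) = 10^(63.3/10) + 10^(86.3/10) + 10^(77.9/10) = 4.904e+08.
L_total = 10·log₁₀(4.904e+08) = 86.9 dB.

86.9 dB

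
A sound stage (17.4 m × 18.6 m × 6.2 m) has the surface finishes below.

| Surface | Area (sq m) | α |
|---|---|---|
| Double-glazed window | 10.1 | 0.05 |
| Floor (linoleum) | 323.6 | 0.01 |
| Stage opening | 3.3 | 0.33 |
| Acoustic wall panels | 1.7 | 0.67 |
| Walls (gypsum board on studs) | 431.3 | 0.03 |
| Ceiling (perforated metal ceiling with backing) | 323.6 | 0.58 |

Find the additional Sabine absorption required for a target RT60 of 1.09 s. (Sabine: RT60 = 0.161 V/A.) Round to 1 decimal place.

89.8 sabins

A₁ = Σ Sᵢαᵢ = 10.1·0.05 + 323.6·0.01 + 3.3·0.33 + 1.7·0.67 + 431.3·0.03 + 323.6·0.58 = 206.596 sabins.
For T = 1.09 s, need A₂ = 0.161·V/T = 0.161·2006.568/1.09 = 296.383 sabins.
Shortfall: 296.383 − 206.596 = 89.8 sabins.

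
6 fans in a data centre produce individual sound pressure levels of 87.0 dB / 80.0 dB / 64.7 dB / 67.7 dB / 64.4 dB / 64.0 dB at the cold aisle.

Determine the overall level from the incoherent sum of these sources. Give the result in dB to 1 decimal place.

87.9 dB

Sum in the linear (power) domain: Σ 10^(Lᵢ/10) = 10^(87.0/10) + 10^(80.0/10) + 10^(64.7/10) + 10^(67.7/10) + 10^(64.4/10) + 10^(64.0/10) = 6.153e+08.
Combined level = 10 log₁₀(6.153e+08) = 87.9 dB.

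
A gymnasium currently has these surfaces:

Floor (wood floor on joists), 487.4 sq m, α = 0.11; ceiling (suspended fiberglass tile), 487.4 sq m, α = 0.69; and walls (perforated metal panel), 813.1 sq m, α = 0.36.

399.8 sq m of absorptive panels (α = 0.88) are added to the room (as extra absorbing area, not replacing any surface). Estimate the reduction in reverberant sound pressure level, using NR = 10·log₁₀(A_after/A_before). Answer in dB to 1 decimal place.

Summing Sᵢαᵢ: 53.614 + 336.306 + 292.716 → A_before = 682.636 sabins.
Added absorption = 399.8 × 0.88 = 351.824 sabins.
New total A_after = 1034.460 sabins.
NR = 10·log₁₀(1034.460/682.636) = 1.8 dB.

1.8 dB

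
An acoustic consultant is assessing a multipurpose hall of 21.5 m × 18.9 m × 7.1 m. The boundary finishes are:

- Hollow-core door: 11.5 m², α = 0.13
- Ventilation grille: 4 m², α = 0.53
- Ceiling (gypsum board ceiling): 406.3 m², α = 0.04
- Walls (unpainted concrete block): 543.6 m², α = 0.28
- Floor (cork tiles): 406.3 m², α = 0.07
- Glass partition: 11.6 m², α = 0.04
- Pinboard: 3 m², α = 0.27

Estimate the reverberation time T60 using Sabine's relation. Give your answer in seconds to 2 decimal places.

2.30 seconds

A = Σ Sᵢαᵢ = 11.5·0.13 + 4·0.53 + 406.3·0.04 + 543.6·0.28 + 406.3·0.07 + 11.6·0.04 + 3·0.27 = 201.790 sabins.
Volume V = 21.5 × 18.9 × 7.1 = 2885.085 m³.
RT60 = 0.161 · V / A = 0.161 × 2885.085 / 201.790 = 2.30 s.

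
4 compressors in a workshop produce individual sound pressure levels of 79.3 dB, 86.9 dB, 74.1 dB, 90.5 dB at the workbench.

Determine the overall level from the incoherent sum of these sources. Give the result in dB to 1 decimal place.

Sum in the linear (power) domain: Σ 10^(Lᵢ/10) = 10^(79.3/10) + 10^(86.9/10) + 10^(74.1/10) + 10^(90.5/10) = 1.723e+09.
Combined level = 10 log₁₀(1.723e+09) = 92.4 dB.

92.4 dB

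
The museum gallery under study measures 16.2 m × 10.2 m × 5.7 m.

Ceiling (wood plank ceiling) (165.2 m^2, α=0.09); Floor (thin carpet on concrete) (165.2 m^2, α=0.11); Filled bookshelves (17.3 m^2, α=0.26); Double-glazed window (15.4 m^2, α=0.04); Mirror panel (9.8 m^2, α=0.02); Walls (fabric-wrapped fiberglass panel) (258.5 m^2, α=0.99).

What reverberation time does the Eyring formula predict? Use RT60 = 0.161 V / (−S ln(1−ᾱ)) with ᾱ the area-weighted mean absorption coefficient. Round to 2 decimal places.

0.38 s

S = Σ Sᵢ = 631.4 m^2.
Absorption A = 165.2·0.09 + 165.2·0.11 + 17.3·0.26 + 15.4·0.04 + 9.8·0.02 + 258.5·0.99 = 294.265 sabins.
ᾱ = 294.265 / 631.4 = 0.4661.
−S·ln(1−ᾱ) = −631.4 × ln(1 − 0.4661) = 396.233.
V = 16.2 × 10.2 × 5.7 = 941.868 m³.
RT60 = 0.161 × 941.868 / 396.233 = 0.38 s.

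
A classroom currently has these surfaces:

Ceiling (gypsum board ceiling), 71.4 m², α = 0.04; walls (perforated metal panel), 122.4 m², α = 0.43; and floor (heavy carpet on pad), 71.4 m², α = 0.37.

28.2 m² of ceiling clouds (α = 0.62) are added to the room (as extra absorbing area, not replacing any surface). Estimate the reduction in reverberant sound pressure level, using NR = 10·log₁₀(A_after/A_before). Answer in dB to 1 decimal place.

A_before = Σ Sᵢαᵢ = 71.4·0.04 + 122.4·0.43 + 71.4·0.37 = 81.906 sabins.
Added absorption = 28.2 × 0.62 = 17.484 sabins.
New total A_after = 99.390 sabins.
Reduction = 10 log₁₀(A_after/A_before) = 10 log₁₀(1.2135) = 0.8 dB.

0.8 dB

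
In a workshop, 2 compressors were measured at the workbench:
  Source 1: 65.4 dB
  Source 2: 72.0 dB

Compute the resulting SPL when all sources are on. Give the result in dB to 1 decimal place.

72.9 dB

Σ 10^(Lᵢ/10) = 1.932e+07.
Back to dB: 10·log₁₀ Σ = 72.9 dB.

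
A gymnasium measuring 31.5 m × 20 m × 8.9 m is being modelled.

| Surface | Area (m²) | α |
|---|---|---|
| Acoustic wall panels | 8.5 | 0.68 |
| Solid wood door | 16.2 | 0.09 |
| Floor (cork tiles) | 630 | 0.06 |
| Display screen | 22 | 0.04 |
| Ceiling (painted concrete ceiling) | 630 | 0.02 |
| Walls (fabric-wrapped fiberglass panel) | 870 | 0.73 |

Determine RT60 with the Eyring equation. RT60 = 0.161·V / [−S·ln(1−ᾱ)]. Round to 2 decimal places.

Total surface area S = 8.5 + 16.2 + 630 + 22 + 630 + 870 = 2176.7 m².
Σ(Sᵢαᵢ) = 8.5·0.68 + 16.2·0.09 + 630·0.06 + 22·0.04 + 630·0.02 + 870·0.73 = 693.618.
Mean coefficient ᾱ = A/S = 0.3187.
−S·ln(1−ᾱ) = −2176.7 × ln(1 − 0.3187) = 835.314.
V = 31.5 × 20 × 8.9 = 5607 m³.
RT60 = 0.161 × 5607 / 835.314 = 1.08 s.

1.08 s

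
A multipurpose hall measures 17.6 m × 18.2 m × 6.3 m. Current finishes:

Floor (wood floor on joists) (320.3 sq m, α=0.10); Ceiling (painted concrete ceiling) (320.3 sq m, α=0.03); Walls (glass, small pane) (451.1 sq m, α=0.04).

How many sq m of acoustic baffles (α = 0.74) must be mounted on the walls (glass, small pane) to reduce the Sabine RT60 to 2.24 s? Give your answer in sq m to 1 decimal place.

121.9

Summing Sᵢαᵢ: 32.030 + 9.609 + 18.044 → A₁ = 59.683 sabins.
V = 2018.016 m³. Target absorption A₂ = 0.161 × 2018.016 / 2.24 = 145.045 sabins.
ΔA needed = 145.045 − 59.683 = 85.362 sabins.
Each sq m of panel replacing the walls (glass, small pane) adds (0.74 − 0.04) = 0.70 sabins.
Panel area = 85.362 / 0.70 = 121.9 sq m.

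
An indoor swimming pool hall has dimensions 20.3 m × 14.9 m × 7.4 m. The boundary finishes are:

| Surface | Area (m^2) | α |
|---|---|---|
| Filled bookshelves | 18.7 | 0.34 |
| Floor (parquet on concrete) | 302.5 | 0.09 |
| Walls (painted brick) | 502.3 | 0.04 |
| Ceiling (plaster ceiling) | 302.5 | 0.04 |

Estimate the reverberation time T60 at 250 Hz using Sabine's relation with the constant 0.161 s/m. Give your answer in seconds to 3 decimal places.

5.479 s

Equivalent absorption area: A = 18.7*0.34 + 302.5*0.09 + 502.3*0.04 + 302.5*0.04 = 65.775 m^2.
Volume V = 20.3 × 14.9 × 7.4 = 2238.278 m³.
Sabine: RT60 = 0.161 × 2238.278 / 65.775 = 5.479 s.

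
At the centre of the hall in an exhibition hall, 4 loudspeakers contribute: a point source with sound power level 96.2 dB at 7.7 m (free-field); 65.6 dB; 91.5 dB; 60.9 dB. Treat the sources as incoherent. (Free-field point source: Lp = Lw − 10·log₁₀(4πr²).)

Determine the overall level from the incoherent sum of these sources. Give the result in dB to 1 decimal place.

91.5 dB

Source at 7.7 m: Lp = 96.2 − 10·log₁₀(4π·7.7²) = 96.2 − 10·log₁₀(745.060) = 67.5 dB.
Converting to relative power and adding: 10^(67.5/10) + 10^(65.6/10) + 10^(91.5/10) + 10^(60.9/10) = 1.423e+09.
Combined level = 10 log₁₀(1.423e+09) = 91.5 dB.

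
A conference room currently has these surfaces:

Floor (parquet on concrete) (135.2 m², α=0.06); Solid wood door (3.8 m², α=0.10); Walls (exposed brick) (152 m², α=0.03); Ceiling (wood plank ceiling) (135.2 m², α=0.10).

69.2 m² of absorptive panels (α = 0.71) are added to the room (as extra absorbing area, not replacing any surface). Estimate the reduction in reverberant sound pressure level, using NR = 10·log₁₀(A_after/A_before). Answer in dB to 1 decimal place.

Summing Sᵢαᵢ: 8.112 + 0.380 + 4.560 + 13.520 → A_before = 26.572 sabins.
Added absorption = 69.2 × 0.71 = 49.132 sabins.
New total A_after = 75.704 sabins.
Reduction = 10 log₁₀(A_after/A_before) = 10 log₁₀(2.8490) = 4.5 dB.

4.5 dB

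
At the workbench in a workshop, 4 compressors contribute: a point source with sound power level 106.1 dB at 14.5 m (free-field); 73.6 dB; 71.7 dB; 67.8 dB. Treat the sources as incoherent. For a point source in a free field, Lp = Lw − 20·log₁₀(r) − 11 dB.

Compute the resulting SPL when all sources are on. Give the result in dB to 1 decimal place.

77.7 dB

Source at 14.5 m: Lp = 106.1 − 20·log₁₀(14.5) − 11 = 71.9 dB.
Σ 10^(Lᵢ/10) = 5.921e+07.
L_total = 10·log₁₀(5.921e+07) = 77.7 dB.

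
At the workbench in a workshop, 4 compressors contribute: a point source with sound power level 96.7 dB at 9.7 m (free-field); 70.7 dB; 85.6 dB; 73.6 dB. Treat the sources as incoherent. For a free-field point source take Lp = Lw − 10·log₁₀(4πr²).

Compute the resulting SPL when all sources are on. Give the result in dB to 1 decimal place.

86.0 dB

Source at 9.7 m: Lp = 96.7 − 10·log₁₀(4π·9.7²) = 96.7 − 10·log₁₀(1182.370) = 66.0 dB.
Sum in the linear (power) domain: Σ 10^(Lᵢ/10) = 10^(66.0/10) + 10^(70.7/10) + 10^(85.6/10) + 10^(73.6/10) = 4.017e+08.
Back to dB: 10·log₁₀ Σ = 86.0 dB.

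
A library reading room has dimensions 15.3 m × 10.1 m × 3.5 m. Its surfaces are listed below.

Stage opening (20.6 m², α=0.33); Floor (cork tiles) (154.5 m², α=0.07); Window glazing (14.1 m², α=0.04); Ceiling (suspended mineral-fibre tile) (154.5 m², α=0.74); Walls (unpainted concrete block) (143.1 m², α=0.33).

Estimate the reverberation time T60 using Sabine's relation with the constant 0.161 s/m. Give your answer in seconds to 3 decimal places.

0.484 s

A = Σ Sᵢαᵢ = 20.6*0.33 + 154.5*0.07 + 14.1*0.04 + 154.5*0.74 + 143.1*0.33 = 179.730 sabins.
V = 15.3·10.1·3.5 = 540.855 m³.
T = 0.161 V/A = 0.161·540.855/179.730 = 0.484 s.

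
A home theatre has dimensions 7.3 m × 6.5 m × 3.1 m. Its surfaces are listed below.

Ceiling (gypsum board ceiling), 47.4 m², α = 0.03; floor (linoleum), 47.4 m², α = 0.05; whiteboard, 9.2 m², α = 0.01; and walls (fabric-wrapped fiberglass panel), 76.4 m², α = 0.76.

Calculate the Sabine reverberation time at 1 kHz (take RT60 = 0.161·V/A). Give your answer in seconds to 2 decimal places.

Equivalent absorption area: A = 47.4·0.03 + 47.4·0.05 + 9.2·0.01 + 76.4·0.76 = 61.948 m².
Room volume: 147.095 m³.
Sabine: RT60 = 0.161 × 147.095 / 61.948 = 0.38 s.

0.38 seconds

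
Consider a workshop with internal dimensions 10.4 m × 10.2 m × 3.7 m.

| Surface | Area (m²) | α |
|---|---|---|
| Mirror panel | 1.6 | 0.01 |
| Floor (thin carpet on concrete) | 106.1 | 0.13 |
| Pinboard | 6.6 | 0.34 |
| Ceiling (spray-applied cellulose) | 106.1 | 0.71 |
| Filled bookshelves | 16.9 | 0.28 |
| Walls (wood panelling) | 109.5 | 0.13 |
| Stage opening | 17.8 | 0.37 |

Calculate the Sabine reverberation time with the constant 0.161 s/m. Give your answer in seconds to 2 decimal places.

0.54 sec

Summing Sᵢαᵢ: 0.016 + 13.793 + 2.244 + 75.331 + 4.732 + 14.235 + 6.586 → A = 116.937 sabins.
Room volume: 392.496 m³.
T = 0.161 V/A = 0.161·392.496/116.937 = 0.54 s.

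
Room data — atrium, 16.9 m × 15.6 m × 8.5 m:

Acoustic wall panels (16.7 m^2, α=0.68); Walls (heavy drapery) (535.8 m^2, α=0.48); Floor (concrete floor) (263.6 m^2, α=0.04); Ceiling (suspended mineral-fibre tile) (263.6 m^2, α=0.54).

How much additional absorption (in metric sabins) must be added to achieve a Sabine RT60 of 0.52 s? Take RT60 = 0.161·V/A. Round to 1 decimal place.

272.4 sabins

Summing Sᵢαᵢ: 11.356 + 257.184 + 10.544 + 142.344 → A₁ = 421.428 sabins.
For T = 0.52 s, need A₂ = 0.161·V/T = 0.161·2240.94/0.52 = 693.829 sabins.
ΔA = A₂ − A₁ = 693.829 − 421.428 = 272.4 sabins.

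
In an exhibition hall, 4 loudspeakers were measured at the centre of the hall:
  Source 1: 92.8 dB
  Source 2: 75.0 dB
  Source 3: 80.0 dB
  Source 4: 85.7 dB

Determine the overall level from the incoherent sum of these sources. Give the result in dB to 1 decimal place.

Σ 10^(Lᵢ/10) = 2.409e+09.
Combined level = 10 log₁₀(2.409e+09) = 93.8 dB.

93.8 dB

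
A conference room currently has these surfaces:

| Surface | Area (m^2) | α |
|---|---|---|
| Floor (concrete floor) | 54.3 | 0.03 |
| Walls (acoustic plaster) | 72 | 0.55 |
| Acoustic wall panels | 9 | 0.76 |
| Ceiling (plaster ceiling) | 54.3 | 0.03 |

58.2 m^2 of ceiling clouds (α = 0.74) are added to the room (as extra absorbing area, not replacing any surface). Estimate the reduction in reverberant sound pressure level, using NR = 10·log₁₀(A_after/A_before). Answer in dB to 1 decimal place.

Equivalent absorption area: A_before = 54.3*0.03 + 72*0.55 + 9*0.76 + 54.3*0.03 = 49.698 m^2.
Treatment contributes 58.2·0.74 = 43.068 sabins.
New total A_after = 92.766 sabins.
Reduction = 10 log₁₀(A_after/A_before) = 10 log₁₀(1.8666) = 2.7 dB.

2.7 dB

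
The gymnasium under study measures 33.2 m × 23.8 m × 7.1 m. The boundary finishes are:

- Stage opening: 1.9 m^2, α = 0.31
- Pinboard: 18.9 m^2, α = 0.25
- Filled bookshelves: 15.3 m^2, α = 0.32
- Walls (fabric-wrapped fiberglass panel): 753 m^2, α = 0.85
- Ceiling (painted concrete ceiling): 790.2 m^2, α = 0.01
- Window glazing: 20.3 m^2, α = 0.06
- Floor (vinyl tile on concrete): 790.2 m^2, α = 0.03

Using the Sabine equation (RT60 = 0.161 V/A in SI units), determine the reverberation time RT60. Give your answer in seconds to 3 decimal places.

1.322 s

A = Σ Sᵢαᵢ = 1.9×0.31 + 18.9×0.25 + 15.3×0.32 + 753×0.85 + 790.2×0.01 + 20.3×0.06 + 790.2×0.03 = 683.086 sabins.
Room volume: 5610.136 m³.
RT60 = 0.161 · V / A = 0.161 × 5610.136 / 683.086 = 1.322 s.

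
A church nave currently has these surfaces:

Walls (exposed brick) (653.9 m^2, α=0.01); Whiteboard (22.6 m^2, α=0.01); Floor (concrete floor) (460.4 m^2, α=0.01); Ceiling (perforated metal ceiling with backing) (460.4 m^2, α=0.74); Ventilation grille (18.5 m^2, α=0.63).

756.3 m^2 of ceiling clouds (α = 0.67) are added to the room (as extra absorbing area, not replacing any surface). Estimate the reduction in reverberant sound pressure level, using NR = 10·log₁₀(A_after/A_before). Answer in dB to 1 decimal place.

Total absorption A_before = 653.9·0.01 + 22.6·0.01 + 460.4·0.01 + 460.4·0.74 + 18.5·0.63
  = 6.539 + 0.226 + 4.604 + 340.696 + 11.655 = 363.720 m^2 sabins.
Added absorption = 756.3 × 0.67 = 506.721 sabins.
A_after = 363.720 + 506.721 = 870.441 sabins.
NR = 10·log₁₀(870.441/363.720) = 3.8 dB.

3.8 dB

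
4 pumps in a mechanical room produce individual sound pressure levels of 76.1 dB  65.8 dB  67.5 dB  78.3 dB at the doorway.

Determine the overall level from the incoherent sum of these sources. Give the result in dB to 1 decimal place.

80.7 dB

Sum in the linear (power) domain: Σ 10^(Lᵢ/10) = 10^(76.1/10) + 10^(65.8/10) + 10^(67.5/10) + 10^(78.3/10) = 1.178e+08.
Back to dB: 10·log₁₀ Σ = 80.7 dB.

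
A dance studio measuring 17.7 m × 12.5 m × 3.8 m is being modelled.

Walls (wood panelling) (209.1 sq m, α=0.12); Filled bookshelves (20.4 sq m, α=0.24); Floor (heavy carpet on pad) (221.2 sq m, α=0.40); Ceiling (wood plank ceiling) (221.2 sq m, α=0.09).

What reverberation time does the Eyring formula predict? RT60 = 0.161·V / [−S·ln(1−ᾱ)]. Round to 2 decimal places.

0.87 s

S = Σ Sᵢ = 671.9 sq m.
Σ(Sᵢαᵢ) = 209.1·0.12 + 20.4·0.24 + 221.2·0.40 + 221.2·0.09 = 138.376.
Mean coefficient ᾱ = A/S = 0.2059.
Eyring denominator: −S ln(1−ᾱ) = 154.904.
V = 17.7 × 12.5 × 3.8 = 840.75 m³.
T = 0.161·V/[−S·ln(1−ᾱ)] = 0.161·840.75/154.904 = 0.87 s.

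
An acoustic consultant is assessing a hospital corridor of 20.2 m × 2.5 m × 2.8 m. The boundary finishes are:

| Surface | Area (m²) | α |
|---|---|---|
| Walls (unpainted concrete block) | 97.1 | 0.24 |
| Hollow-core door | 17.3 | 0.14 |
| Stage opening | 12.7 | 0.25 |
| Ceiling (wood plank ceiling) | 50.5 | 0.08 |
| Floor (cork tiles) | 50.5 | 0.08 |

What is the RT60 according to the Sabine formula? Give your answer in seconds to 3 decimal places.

Equivalent absorption area: A = 97.1·0.24 + 17.3·0.14 + 12.7·0.25 + 50.5·0.08 + 50.5·0.08 = 36.981 m².
Volume V = 20.2 × 2.5 × 2.8 = 141.4 m³.
RT60 = 0.161 · V / A = 0.161 × 141.4 / 36.981 = 0.616 s.

0.616 sec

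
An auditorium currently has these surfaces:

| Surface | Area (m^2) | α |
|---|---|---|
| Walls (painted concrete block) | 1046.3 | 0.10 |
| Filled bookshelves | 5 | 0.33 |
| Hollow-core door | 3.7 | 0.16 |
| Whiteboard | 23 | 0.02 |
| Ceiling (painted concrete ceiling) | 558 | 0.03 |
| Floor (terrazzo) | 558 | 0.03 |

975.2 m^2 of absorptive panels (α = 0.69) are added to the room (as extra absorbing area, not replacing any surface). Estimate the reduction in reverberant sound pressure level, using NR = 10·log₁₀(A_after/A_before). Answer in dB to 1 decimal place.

A_before = Σ Sᵢαᵢ = 1046.3×0.10 + 5×0.33 + 3.7×0.16 + 23×0.02 + 558×0.03 + 558×0.03 = 140.812 sabins.
Treatment contributes 975.2·0.69 = 672.888 sabins.
New total A_after = 813.700 sabins.
Reduction = 10 log₁₀(A_after/A_before) = 10 log₁₀(5.7786) = 7.6 dB.

7.6 dB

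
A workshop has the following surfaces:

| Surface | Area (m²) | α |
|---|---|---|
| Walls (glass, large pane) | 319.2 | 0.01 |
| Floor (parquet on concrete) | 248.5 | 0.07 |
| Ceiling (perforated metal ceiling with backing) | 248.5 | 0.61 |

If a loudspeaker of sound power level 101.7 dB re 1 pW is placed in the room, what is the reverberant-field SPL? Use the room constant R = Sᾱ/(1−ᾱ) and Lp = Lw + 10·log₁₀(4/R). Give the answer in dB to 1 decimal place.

84.3 dB

Σ(Sᵢαᵢ) = 319.2×0.01 + 248.5×0.07 + 248.5×0.61 = 172.172; total area S = 816.2 m².
ᾱ = 172.172/816.2 = 0.2109; R = Sᾱ/(1−ᾱ) = 172.172/(1−0.2109) = 218.188 m².
Lp = Lw + 10 log₁₀(4/R) = 101.7 -17.37 = 84.3 dB.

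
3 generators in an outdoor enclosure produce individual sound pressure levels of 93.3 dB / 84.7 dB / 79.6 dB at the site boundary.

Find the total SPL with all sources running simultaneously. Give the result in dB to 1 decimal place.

94.0 dB

Sum in the linear (power) domain: Σ 10^(Lᵢ/10) = 10^(93.3/10) + 10^(84.7/10) + 10^(79.6/10) = 2.524e+09.
L_total = 10·log₁₀(2.524e+09) = 94.0 dB.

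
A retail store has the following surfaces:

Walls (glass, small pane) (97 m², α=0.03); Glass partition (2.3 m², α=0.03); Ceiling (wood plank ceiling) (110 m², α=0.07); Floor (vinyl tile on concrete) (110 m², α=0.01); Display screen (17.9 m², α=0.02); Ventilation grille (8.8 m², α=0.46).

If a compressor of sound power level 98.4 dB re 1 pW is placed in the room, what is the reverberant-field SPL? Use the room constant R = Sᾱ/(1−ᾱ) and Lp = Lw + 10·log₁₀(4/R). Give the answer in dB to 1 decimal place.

A = 16.185 sabins; S = 346.0 m².
ᾱ = 0.0468, so room constant R = A/(1−ᾱ) = 16.980 m².
Lp = Lw + 10 log₁₀(4/R) = 98.4 -6.28 = 92.1 dB.

92.1 dB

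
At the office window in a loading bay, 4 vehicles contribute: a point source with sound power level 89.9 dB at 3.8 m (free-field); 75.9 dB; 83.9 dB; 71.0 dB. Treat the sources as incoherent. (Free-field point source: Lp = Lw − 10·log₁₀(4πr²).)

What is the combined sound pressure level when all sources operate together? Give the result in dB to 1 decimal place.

Source at 3.8 m: Lp = 89.9 − 10·log₁₀(4π·3.8²) = 89.9 − 10·log₁₀(181.458) = 67.3 dB.
Σ 10^(Lᵢ/10) = 3.023e+08.
L_total = 10·log₁₀(3.023e+08) = 84.8 dB.

84.8 dB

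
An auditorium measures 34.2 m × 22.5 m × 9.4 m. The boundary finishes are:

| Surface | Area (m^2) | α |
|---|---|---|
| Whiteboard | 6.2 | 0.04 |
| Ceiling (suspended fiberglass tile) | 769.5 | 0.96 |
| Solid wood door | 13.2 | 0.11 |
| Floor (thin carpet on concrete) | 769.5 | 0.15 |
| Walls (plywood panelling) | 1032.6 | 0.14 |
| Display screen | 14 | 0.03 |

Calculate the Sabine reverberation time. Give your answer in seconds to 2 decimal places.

Summing Sᵢαᵢ: 0.248 + 738.720 + 1.452 + 115.425 + 144.564 + 0.420 → A = 1000.829 sabins.
Room volume: 7233.3 m³.
T = 0.161 V/A = 0.161·7233.3/1000.829 = 1.16 s.

1.16 sec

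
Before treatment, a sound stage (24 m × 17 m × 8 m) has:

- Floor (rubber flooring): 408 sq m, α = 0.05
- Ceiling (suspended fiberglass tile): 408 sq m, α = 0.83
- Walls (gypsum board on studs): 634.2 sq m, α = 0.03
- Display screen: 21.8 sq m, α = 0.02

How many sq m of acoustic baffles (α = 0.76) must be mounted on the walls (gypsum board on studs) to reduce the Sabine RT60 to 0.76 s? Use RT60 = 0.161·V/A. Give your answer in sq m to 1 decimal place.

428.7

Summing Sᵢαᵢ: 20.400 + 338.640 + 19.026 + 0.436 → A₁ = 378.502 sabins.
Required A₂ = 0.161·3264/0.76 = 691.453 sabins.
ΔA needed = 691.453 − 378.502 = 312.951 sabins.
Net gain per sq m: Δα = 0.76 − 0.03 = 0.73.
Panel area = 312.951 / 0.73 = 428.7 sq m.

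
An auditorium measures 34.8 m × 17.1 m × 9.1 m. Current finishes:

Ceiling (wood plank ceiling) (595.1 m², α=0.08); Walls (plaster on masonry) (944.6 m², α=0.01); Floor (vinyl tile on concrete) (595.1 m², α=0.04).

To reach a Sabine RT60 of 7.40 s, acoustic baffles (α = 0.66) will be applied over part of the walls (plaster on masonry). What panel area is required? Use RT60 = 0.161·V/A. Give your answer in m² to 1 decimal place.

56.9

Summing Sᵢαᵢ: 47.608 + 9.446 + 23.804 → A₁ = 80.858 sabins.
Required A₂ = 0.161·5415.228/7.40 = 117.818 sabins.
Absorption to add: 117.818 − 80.858 = 36.960 sabins.
Net gain per m²: Δα = 0.66 − 0.01 = 0.65.
Panel area = 36.960 / 0.65 = 56.9 m².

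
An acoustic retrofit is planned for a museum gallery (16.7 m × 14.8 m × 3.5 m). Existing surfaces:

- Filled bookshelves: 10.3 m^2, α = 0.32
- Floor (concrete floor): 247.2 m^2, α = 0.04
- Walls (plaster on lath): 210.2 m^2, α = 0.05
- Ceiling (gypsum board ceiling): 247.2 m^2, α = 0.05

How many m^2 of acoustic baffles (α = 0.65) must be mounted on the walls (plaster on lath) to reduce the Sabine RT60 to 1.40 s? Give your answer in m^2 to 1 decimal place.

105.7

Equivalent absorption area: A₁ = 10.3*0.32 + 247.2*0.04 + 210.2*0.05 + 247.2*0.05 = 36.054 m^2.
Required A₂ = 0.161·865.06/1.40 = 99.482 sabins.
ΔA needed = 99.482 − 36.054 = 63.428 sabins.
Each m^2 of panel replacing the walls (plaster on lath) adds (0.65 − 0.05) = 0.60 sabins.
Area = ΔA/Δα = 63.428/0.60 = 105.7 m^2.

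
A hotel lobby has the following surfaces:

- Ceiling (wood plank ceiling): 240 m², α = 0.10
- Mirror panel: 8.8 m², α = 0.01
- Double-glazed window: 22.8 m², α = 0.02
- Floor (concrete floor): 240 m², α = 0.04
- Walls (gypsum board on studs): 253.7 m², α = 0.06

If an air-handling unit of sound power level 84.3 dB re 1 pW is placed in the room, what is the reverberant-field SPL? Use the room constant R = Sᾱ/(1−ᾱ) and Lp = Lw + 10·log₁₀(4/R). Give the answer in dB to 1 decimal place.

A = 49.366 sabins; S = 765.3 m².
ᾱ = 49.366/765.3 = 0.0645; R = Sᾱ/(1−ᾱ) = 49.366/(1−0.0645) = 52.770 m².
Lp = Lw + 10 log₁₀(4/R) = 84.3 -11.20 = 73.1 dB.

73.1 dB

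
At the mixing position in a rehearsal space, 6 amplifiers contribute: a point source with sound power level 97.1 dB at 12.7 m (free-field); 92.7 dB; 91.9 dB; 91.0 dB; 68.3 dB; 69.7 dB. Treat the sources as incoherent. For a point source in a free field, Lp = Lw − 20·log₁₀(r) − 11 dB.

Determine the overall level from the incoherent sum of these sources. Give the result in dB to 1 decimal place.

96.7 dB

Source at 12.7 m: Lp = 97.1 − 20·log₁₀(12.7) − 11 = 64.0 dB.
Converting to relative power and adding: 10^(64.0/10) + 10^(92.7/10) + 10^(91.9/10) + 10^(91.0/10) + 10^(68.3/10) + 10^(69.7/10) = 4.688e+09.
Back to dB: 10·log₁₀ Σ = 96.7 dB.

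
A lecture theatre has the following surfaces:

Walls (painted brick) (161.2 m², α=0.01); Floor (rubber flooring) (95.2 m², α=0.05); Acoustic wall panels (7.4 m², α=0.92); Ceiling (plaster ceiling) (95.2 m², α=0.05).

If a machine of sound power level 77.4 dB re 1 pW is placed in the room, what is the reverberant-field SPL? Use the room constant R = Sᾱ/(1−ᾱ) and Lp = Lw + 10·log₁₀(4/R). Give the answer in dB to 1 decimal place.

70.7 dB

Σ(Sᵢαᵢ) = 161.2·0.01 + 95.2·0.05 + 7.4·0.92 + 95.2·0.05 = 17.940; total area S = 359.0 m².
ᾱ = 17.940/359.0 = 0.0500; R = Sᾱ/(1−ᾱ) = 17.940/(1−0.0500) = 18.884 m².
Lp = 77.4 + 10·log₁₀(4/18.884) = 77.4 + (-6.74) = 70.7 dB.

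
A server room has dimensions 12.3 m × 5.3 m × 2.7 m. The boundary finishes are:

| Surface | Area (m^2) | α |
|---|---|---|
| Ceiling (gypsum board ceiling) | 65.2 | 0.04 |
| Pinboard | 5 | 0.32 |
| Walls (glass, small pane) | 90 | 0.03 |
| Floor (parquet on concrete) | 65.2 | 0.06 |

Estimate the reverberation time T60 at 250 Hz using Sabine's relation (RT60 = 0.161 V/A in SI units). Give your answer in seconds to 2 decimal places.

Equivalent absorption area: A = 65.2·0.04 + 5·0.32 + 90·0.03 + 65.2·0.06 = 10.820 m^2.
V = 12.3·5.3·2.7 = 176.013 m³.
RT60 = 0.161 · V / A = 0.161 × 176.013 / 10.820 = 2.62 s.

2.62 seconds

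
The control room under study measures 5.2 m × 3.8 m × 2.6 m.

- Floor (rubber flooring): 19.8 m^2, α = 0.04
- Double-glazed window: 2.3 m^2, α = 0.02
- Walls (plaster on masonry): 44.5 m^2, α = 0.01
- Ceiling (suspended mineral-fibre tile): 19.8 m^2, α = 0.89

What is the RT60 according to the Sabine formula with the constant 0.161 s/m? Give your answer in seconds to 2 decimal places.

0.44 seconds

Total absorption A = 19.8×0.04 + 2.3×0.02 + 44.5×0.01 + 19.8×0.89
  = 0.792 + 0.046 + 0.445 + 17.622 = 18.905 m^2 sabins.
V = 5.2·3.8·2.6 = 51.376 m³.
T = 0.161 V/A = 0.161·51.376/18.905 = 0.44 s.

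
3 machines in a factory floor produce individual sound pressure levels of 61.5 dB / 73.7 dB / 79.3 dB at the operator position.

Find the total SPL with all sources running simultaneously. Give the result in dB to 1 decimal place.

Converting to relative power and adding: 10^(61.5/10) + 10^(73.7/10) + 10^(79.3/10) = 1.1e+08.
L_total = 10·log₁₀(1.1e+08) = 80.4 dB.

80.4 dB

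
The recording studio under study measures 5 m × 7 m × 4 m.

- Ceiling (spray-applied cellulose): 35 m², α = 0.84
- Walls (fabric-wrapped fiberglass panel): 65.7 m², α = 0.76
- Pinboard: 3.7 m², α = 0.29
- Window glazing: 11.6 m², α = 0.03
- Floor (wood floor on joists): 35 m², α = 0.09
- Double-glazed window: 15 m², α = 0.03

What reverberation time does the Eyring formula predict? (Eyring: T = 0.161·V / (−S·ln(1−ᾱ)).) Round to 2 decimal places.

S = Σ Sᵢ = 166.0 m².
Σ(Sᵢαᵢ) = 35×0.84 + 65.7×0.76 + 3.7×0.29 + 11.6×0.03 + 35×0.09 + 15×0.03 = 84.353.
ᾱ = 84.353 / 166.0 = 0.5082.
Eyring denominator: −S ln(1−ᾱ) = 117.807.
V = 5 × 7 × 4 = 140 m³.
RT60 = 0.161 × 140 / 117.807 = 0.19 s.

0.19 s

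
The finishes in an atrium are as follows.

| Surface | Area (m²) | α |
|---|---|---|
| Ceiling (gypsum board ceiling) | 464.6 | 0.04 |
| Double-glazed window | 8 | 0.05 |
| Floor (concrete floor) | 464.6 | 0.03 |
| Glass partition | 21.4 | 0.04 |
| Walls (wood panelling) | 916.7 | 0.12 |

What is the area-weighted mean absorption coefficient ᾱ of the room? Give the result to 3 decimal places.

0.077

Total surface area S = 1875.3 m².
A = 464.6*0.04 + 8*0.05 + 464.6*0.03 + 21.4*0.04 + 916.7*0.12 = 143.782 sabins.
ᾱ = 143.782 / 1875.3 = 0.077.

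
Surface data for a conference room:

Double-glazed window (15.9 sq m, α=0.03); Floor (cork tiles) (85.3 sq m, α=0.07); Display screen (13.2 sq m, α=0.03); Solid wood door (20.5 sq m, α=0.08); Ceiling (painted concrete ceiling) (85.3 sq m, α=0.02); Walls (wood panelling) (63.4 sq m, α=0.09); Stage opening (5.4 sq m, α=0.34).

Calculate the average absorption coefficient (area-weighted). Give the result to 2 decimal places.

S = Σ Sᵢ = 15.9 + 85.3 + 13.2 + 20.5 + 85.3 + 63.4 + 5.4 = 289.0 sq m.
A = 15.9·0.03 + 85.3·0.07 + 13.2·0.03 + 20.5·0.08 + 85.3·0.02 + 63.4·0.09 + 5.4·0.34 = 17.732 sabins.
ᾱ = A/S = 0.06.

0.06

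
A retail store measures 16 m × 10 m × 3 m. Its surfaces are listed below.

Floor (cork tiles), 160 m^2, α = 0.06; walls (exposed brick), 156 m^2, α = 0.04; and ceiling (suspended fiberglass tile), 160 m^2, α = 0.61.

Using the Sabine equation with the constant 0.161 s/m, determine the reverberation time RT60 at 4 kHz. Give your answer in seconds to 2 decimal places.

0.68 s

Equivalent absorption area: A = 160×0.06 + 156×0.04 + 160×0.61 = 113.440 m^2.
Volume V = 16 × 10 × 3 = 480 m³.
RT60 = 0.161 · V / A = 0.161 × 480 / 113.440 = 0.68 s.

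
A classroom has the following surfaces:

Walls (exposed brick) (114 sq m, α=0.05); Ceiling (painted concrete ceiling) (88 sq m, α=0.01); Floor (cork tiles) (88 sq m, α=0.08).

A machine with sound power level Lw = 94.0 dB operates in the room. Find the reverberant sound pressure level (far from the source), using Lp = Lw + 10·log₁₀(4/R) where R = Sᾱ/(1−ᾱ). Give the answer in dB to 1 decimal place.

A = 13.620 sabins; S = 290.0 sq m.
ᾱ = 0.0470, so room constant R = A/(1−ᾱ) = 14.292 sq m.
Lp = 94.0 + 10·log₁₀(4/14.292) = 94.0 + (-5.53) = 88.5 dB.

88.5 dB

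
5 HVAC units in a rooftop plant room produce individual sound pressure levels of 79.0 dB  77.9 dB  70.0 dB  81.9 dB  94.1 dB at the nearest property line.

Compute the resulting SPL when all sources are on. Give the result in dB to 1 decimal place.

Σ 10^(Lᵢ/10) = 2.876e+09.
Combined level = 10 log₁₀(2.876e+09) = 94.6 dB.

94.6 dB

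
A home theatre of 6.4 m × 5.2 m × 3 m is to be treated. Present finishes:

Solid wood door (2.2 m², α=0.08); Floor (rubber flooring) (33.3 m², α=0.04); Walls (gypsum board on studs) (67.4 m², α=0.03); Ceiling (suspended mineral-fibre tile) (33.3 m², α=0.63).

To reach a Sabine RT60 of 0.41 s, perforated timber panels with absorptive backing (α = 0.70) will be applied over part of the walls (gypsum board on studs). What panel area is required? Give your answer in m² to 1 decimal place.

21.9

A₁ = Σ Sᵢαᵢ = 2.2·0.08 + 33.3·0.04 + 67.4·0.03 + 33.3·0.63 = 24.509 sabins.
Required A₂ = 0.161·99.84/0.41 = 39.205 sabins.
ΔA needed = 39.205 − 24.509 = 14.696 sabins.
Each m² of panel replacing the walls (gypsum board on studs) adds (0.70 − 0.03) = 0.67 sabins.
Panel area = 14.696 / 0.67 = 21.9 m².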